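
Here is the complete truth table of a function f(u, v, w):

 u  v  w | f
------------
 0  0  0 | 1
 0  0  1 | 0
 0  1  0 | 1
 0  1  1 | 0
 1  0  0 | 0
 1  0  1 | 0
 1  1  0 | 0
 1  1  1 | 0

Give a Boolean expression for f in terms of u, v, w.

Collect the rows where f=1 — (0,0,0), (0,1,0) — and write one minterm per row: ¬u·¬v·¬w, ¬u·v·¬w. Their union (logical OR) reproduces the table exactly.

f(u, v, w) = ((u' · v') · w') + ((u' · v) · w')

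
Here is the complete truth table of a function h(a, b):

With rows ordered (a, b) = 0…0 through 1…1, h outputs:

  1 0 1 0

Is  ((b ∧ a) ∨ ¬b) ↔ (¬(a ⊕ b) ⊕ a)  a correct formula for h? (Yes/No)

Test each input against both h and the formula:
  a=0, b=0: formula gives 1, h = 1 ✓
  a=0, b=1: formula gives 1, but h = 0 ✗
Row (0,1) is a counterexample, so the formula is not equivalent to h.

No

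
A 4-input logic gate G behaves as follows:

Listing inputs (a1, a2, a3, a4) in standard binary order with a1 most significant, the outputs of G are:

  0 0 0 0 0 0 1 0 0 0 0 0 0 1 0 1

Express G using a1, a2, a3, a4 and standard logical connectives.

Collect the rows where G=1 — (0,1,1,0), (1,1,0,1), (1,1,1,1) — and write one minterm per row: ¬a1·a2·a3·¬a4, a1·a2·¬a3·a4, a1·a2·a3·a4. Their union (logical OR) reproduces the table exactly.

G(a1, a2, a3, a4) = ((((~a1 & a2) & a3) & ~a4) | (((a1 & a2) & ~a3) & a4)) | (((a1 & a2) & a3) & a4)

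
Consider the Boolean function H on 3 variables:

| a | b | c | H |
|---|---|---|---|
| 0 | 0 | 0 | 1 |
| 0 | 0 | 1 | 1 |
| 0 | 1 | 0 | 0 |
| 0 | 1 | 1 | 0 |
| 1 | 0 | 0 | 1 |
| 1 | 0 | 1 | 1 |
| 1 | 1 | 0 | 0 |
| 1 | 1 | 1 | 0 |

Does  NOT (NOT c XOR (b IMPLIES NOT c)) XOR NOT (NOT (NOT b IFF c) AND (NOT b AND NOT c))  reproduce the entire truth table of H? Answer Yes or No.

Yes

Test each input against both H and the formula:
  a=0, b=0, c=0: formula gives 1, H = 1 ✓
  a=0, b=0, c=1: formula gives 1, H = 1 ✓
  a=0, b=1, c=0: formula gives 0, H = 0 ✓
  a=0, b=1, c=1: formula gives 0, H = 0 ✓
  a=1, b=0, c=0: formula gives 1, H = 1 ✓
  …and likewise for the remaining 3 rows.
All 8 rows match — the expression computes H exactly.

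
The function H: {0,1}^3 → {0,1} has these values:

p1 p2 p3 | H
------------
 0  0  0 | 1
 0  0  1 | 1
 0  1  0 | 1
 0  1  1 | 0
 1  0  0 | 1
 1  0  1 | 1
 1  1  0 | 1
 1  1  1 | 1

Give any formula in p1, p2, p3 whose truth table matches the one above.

Only row (0,1,1) gives 0. So H is 1 everywhere except there — the complement of the minterm ¬p1·p2·p3.

H(p1, p2, p3) = not ((not p1 and p2) and p3)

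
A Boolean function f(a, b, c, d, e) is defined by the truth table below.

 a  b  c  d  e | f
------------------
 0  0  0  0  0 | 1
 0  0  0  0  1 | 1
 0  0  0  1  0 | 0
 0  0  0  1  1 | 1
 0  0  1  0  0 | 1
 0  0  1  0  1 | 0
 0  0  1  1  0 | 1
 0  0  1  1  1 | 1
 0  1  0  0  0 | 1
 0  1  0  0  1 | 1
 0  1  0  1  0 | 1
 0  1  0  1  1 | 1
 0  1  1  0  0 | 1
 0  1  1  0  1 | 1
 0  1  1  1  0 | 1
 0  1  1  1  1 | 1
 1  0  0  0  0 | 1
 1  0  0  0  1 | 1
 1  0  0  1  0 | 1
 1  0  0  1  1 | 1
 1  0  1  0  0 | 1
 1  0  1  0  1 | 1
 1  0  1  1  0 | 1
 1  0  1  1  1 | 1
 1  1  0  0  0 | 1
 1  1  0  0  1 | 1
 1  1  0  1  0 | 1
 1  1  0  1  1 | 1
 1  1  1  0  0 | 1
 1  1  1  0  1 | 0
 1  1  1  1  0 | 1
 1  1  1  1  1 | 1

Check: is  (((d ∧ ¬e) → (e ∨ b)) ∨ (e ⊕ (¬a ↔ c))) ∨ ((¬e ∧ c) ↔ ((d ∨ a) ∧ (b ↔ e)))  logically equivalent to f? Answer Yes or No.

Check the formula against f row by row:
  a=0, b=0, c=0, d=0, e=0: formula gives 1, f = 1 ✓
  a=0, b=0, c=0, d=0, e=1: formula gives 1, f = 1 ✓
  a=0, b=0, c=0, d=1, e=0: formula gives 0, f = 0 ✓
  a=0, b=0, c=0, d=1, e=1: formula gives 1, f = 1 ✓
  …
  a=0, b=0, c=1, d=0, e=1: formula gives 1, but f = 0 ✗
A single disagreement suffices: at (0,0,1,0,1) they differ, so the formula does not compute f.

No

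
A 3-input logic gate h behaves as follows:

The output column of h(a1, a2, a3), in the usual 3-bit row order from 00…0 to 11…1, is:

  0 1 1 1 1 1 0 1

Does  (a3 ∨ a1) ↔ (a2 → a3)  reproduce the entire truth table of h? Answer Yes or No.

Check the formula against h row by row:
  a1=0, a2=0, a3=0: formula gives 0, h = 0 ✓
  a1=0, a2=0, a3=1: formula gives 1, h = 1 ✓
  a1=0, a2=1, a3=0: formula gives 1, h = 1 ✓
  a1=0, a2=1, a3=1: formula gives 1, h = 1 ✓
  a1=1, a2=0, a3=0: formula gives 1, h = 1 ✓
  …and likewise for the remaining 3 rows.
Every row agrees, so the formula is equivalent.

Yes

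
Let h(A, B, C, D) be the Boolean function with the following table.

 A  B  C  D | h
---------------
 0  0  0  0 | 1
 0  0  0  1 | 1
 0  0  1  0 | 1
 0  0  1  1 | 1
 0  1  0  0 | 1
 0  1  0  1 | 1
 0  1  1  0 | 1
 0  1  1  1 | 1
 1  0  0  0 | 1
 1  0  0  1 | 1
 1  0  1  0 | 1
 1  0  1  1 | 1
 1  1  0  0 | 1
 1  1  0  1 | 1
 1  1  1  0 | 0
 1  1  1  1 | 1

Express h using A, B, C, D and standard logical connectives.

Only row (1,1,1,0) gives 0. So h is 1 everywhere except there — the complement of the minterm A·B·C·¬D.

h(A, B, C, D) = ¬(((A ∧ B) ∧ C) ∧ ¬D)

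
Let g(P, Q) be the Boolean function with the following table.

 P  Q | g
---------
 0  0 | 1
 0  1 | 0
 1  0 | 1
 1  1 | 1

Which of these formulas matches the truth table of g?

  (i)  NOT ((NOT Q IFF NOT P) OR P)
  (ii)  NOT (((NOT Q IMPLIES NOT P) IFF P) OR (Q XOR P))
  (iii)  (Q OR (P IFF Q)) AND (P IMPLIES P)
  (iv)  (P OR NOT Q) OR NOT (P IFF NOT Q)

iv

(i): at (0,0) it gives 0, but g = 1 — eliminated.
(ii): at (1,0) it gives 0, but g = 1 — eliminated.
(iii): at (0,1) it gives 1, but g = 0 — eliminated.
That leaves (iv). Evaluating it on every row reproduces the table of g exactly.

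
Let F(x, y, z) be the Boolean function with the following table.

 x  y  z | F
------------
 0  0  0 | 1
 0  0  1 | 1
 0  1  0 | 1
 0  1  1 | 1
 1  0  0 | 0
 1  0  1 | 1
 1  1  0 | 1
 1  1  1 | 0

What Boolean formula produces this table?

F is 0 on only 2 rows — (1,0,0), (1,1,1). Writing each as a minterm (x·¬y·¬z, x·y·z) and OR-ing them characterizes exactly where F=0, so F is the negation of that disjunction.

F(x, y, z) = ¬(((x ∧ ¬y) ∧ ¬z) ∨ ((x ∧ y) ∧ z))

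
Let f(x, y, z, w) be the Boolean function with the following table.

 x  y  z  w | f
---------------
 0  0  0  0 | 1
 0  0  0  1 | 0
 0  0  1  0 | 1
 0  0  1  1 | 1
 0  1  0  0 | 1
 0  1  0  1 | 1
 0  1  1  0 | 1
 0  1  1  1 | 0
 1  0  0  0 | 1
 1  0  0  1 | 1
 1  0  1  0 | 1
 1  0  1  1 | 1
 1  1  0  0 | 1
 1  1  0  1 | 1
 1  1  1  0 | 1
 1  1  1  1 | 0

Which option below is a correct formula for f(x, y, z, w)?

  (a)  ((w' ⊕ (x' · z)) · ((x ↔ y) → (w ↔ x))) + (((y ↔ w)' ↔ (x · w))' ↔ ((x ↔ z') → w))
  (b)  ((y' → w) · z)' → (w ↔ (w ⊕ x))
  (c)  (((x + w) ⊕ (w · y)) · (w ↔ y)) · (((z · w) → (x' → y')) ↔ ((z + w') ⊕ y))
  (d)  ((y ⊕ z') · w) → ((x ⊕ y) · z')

d

(a): at (0,0,0,1) it gives 1, but f = 0 — eliminated.
(b): at (0,0,0,1) it gives 1, but f = 0 — eliminated.
(c): at (0,0,0,0) it gives 0, but f = 1 — eliminated.
That leaves (d). Evaluating it on every row reproduces the table of f exactly.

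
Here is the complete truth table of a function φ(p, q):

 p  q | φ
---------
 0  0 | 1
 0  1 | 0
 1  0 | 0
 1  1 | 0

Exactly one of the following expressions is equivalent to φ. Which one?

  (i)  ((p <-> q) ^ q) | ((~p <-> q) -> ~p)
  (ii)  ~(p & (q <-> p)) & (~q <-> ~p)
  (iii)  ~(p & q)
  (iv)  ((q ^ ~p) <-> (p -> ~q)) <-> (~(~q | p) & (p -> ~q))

ii

(i): at (0,1) it gives 1, but φ = 0 — eliminated.
(iii): at (0,1) it gives 1, but φ = 0 — eliminated.
(iv): at (0,0) it gives 0, but φ = 1 — eliminated.
Only (ii) survives; checking it on all 4 rows confirms it matches φ.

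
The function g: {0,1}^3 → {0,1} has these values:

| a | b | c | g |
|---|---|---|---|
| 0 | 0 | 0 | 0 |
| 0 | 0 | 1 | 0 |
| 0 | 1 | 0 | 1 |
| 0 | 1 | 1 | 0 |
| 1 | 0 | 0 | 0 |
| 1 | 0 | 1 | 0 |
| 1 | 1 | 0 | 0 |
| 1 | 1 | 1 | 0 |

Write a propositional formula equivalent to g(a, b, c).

Only row (0,1,0) gives 1. That row's minterm ¬a·b·¬c is g directly.

g(a, b, c) = (¬a ∧ b) ∧ ¬c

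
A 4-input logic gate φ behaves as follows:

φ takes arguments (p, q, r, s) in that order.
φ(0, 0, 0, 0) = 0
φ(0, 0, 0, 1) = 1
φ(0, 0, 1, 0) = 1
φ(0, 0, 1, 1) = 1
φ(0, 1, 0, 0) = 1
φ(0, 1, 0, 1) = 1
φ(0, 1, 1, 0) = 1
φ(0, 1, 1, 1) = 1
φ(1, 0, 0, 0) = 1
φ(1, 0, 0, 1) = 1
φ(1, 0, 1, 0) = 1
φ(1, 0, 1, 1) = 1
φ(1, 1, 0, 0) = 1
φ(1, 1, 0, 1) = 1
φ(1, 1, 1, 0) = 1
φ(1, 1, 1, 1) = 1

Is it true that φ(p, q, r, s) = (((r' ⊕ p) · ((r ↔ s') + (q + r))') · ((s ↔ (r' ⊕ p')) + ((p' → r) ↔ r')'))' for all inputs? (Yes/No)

Test each input against both φ and the formula:
  p=0, q=0, r=0, s=0: formula gives 0, φ = 0 ✓
  p=0, q=0, r=0, s=1: formula gives 1, φ = 1 ✓
  p=0, q=0, r=1, s=0: formula gives 1, φ = 1 ✓
  p=0, q=0, r=1, s=1: formula gives 1, φ = 1 ✓
  … (the remaining 12 rows also agree.)
All 16 rows match — the expression computes φ exactly.

Yes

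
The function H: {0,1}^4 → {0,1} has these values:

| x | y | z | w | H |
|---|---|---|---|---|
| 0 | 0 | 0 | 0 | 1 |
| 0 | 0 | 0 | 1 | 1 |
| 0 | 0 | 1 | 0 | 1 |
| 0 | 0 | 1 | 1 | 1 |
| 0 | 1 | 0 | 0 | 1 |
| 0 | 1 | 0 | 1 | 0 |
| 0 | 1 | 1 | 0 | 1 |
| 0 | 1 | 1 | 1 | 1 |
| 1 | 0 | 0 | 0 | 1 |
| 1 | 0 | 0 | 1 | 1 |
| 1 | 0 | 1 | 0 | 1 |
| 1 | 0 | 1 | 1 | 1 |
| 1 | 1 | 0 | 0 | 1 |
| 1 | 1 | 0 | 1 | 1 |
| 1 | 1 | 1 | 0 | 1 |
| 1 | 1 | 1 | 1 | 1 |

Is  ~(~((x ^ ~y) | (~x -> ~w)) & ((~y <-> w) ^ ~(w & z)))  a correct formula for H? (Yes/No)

Yes

Check the formula against H row by row:
  x=0, y=0, z=0, w=0: formula gives 1, H = 1 ✓
  x=0, y=0, z=0, w=1: formula gives 1, H = 1 ✓
  x=0, y=0, z=1, w=0: formula gives 1, H = 1 ✓
  x=0, y=0, z=1, w=1: formula gives 1, H = 1 ✓
  … (the remaining 12 rows also agree.)
All 16 rows match — the expression computes H exactly.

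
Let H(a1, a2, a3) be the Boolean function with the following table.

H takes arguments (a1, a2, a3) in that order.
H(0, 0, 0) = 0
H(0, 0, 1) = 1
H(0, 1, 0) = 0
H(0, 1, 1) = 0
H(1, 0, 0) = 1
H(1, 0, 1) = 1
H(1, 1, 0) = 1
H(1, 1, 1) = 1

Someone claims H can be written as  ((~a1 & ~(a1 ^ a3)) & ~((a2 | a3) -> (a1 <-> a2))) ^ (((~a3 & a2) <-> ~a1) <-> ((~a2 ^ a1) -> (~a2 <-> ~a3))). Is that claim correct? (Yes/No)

Yes

Evaluate ((~a1 & ~(a1 ^ a3)) & ~((a2 | a3) -> (a1 <-> a2))) ^ (((~a3 & a2) <-> ~a1) <-> ((~a2 ^ a1) -> (~a2 <-> ~a3))) on each row and compare to H:
  a1=0, a2=0, a3=0: formula gives 0, H = 0 ✓
  a1=0, a2=0, a3=1: formula gives 1, H = 1 ✓
  a1=0, a2=1, a3=0: formula gives 0, H = 0 ✓
  a1=0, a2=1, a3=1: formula gives 0, H = 0 ✓
  a1=1, a2=0, a3=0: formula gives 1, H = 1 ✓
  …and likewise for the remaining 3 rows.
No disagreement on any input; they are logically equivalent.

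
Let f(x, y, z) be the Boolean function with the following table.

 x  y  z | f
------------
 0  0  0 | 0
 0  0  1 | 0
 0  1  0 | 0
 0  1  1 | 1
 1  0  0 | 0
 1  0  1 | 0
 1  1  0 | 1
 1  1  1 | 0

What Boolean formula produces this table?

The 1-rows are (0,1,1), (1,1,0). Each contributes one minterm — ¬x·y·z; x·y·¬z — and their disjunction is a sum-of-products form of f.

f(x, y, z) = ((¬x ∧ y) ∧ z) ∨ ((x ∧ y) ∧ ¬z)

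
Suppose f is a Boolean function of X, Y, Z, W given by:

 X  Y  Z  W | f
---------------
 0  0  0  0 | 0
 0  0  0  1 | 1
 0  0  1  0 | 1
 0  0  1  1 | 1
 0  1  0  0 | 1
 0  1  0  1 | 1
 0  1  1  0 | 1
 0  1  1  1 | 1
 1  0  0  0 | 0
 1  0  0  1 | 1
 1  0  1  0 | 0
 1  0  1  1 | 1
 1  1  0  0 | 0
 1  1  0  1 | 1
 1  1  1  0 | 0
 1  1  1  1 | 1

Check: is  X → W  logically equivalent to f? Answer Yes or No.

No

Test each input against both f and the formula:
  X=0, Y=0, Z=0, W=0: formula gives 1, but f = 0 ✗
Row (0,0,0,0) is a counterexample, so the formula is not equivalent to f.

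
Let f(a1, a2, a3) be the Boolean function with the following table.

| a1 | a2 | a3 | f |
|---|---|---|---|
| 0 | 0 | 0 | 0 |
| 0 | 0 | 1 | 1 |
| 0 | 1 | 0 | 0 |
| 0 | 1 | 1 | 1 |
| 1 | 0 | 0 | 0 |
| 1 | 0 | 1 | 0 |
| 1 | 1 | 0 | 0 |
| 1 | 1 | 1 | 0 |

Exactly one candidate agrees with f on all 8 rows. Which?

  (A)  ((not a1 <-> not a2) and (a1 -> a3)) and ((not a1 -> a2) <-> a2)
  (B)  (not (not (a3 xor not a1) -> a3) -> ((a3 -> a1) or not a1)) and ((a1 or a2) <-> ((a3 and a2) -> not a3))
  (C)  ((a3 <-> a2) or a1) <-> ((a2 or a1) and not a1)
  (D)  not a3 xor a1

C

(A) disagrees with f on (0,0,0) (formula → 1, table → 0); rule it out.
(B) disagrees with f on (0,0,1) (formula → 0, table → 1); rule it out.
(D) disagrees with f on (0,0,0) (formula → 1, table → 0); rule it out.
That leaves (C). Evaluating it on every row reproduces the table of f exactly.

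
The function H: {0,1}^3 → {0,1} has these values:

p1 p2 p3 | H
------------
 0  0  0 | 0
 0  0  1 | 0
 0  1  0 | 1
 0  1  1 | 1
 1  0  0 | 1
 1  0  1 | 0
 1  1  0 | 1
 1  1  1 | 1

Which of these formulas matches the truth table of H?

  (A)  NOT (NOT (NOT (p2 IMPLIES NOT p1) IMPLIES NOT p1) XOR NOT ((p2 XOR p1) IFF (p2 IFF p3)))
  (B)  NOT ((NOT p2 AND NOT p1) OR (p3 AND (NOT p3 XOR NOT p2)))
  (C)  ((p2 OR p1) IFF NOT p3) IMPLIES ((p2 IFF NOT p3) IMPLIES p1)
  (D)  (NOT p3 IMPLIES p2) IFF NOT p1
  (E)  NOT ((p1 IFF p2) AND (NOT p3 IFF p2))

(A) disagrees with H on (0,0,1) (formula → 1, table → 0); rule it out.
(C) disagrees with H on (0,0,0) (formula → 1, table → 0); rule it out.
(D) disagrees with H on (0,0,1) (formula → 1, table → 0); rule it out.
(E) disagrees with H on (0,0,0) (formula → 1, table → 0); rule it out.
(B) is the remaining candidate, and it agrees with H on all 8 inputs.

B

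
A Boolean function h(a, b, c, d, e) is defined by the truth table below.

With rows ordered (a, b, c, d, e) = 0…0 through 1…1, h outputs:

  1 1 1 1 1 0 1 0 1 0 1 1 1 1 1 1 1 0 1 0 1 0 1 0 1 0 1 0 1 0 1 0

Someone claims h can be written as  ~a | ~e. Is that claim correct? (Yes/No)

Check the formula against h row by row:
  a=0, b=0, c=0, d=0, e=0: formula gives 1, h = 1 ✓
  a=0, b=0, c=0, d=0, e=1: formula gives 1, h = 1 ✓
  a=0, b=0, c=0, d=1, e=0: formula gives 1, h = 1 ✓
  a=0, b=0, c=0, d=1, e=1: formula gives 1, h = 1 ✓
  …
  a=0, b=0, c=1, d=0, e=1: formula gives 1, but h = 0 ✗
Row (0,0,1,0,1) is a counterexample, so the formula is not equivalent to h.

No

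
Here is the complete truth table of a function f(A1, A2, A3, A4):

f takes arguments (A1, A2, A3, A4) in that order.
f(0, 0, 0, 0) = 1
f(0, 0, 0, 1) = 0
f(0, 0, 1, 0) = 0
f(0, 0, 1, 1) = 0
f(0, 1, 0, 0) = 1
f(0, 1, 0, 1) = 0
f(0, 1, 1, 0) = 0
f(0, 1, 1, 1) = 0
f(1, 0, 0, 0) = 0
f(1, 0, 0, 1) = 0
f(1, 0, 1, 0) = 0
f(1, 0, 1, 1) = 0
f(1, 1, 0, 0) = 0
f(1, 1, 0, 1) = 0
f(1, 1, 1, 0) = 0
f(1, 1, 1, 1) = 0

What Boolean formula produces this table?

f(A1, A2, A3, A4) = (((¬A1 ∧ ¬A2) ∧ ¬A3) ∧ ¬A4) ∨ (((¬A1 ∧ A2) ∧ ¬A3) ∧ ¬A4)

The 1-rows are (0,0,0,0), (0,1,0,0). Each contributes one minterm — ¬A1·¬A2·¬A3·¬A4; ¬A1·A2·¬A3·¬A4 — and their disjunction is a sum-of-products form of f.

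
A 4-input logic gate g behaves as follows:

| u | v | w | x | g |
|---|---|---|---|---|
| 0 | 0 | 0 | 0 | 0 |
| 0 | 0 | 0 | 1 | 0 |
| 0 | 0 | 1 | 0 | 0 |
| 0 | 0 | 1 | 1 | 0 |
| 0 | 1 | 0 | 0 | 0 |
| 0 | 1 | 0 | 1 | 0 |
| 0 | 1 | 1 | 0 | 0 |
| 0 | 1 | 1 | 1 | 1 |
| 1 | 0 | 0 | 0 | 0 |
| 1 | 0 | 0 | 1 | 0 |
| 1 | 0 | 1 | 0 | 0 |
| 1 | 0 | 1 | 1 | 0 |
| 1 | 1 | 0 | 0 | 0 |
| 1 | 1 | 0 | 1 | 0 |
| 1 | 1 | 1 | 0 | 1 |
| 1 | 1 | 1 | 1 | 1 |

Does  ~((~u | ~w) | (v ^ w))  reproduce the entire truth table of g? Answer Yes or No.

No

Check the formula against g row by row:
  u=0, v=0, w=0, x=0: formula gives 0, g = 0 ✓
  u=0, v=0, w=0, x=1: formula gives 0, g = 0 ✓
  u=0, v=0, w=1, x=0: formula gives 0, g = 0 ✓
  u=0, v=0, w=1, x=1: formula gives 0, g = 0 ✓
  …
  u=0, v=1, w=1, x=1: formula gives 0, but g = 1 ✗
Row (0,1,1,1) is a counterexample, so the formula is not equivalent to g.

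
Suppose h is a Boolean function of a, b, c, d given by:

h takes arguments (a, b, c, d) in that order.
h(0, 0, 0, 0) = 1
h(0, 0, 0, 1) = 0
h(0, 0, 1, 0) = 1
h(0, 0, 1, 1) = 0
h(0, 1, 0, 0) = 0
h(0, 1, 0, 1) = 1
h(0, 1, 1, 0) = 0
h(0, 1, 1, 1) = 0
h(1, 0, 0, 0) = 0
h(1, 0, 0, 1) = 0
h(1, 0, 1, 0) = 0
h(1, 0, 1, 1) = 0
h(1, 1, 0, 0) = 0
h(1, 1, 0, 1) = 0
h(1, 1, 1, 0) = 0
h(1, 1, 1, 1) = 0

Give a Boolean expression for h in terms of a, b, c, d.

h(a, b, c, d) = ((((a' · b') · c') · d') + (((a' · b') · c) · d')) + (((a' · b) · c') · d)

The 1-rows are (0,0,0,0), (0,0,1,0), (0,1,0,1). Each contributes one minterm — ¬a·¬b·¬c·¬d; ¬a·¬b·c·¬d; ¬a·b·¬c·d — and their disjunction is a sum-of-products form of h.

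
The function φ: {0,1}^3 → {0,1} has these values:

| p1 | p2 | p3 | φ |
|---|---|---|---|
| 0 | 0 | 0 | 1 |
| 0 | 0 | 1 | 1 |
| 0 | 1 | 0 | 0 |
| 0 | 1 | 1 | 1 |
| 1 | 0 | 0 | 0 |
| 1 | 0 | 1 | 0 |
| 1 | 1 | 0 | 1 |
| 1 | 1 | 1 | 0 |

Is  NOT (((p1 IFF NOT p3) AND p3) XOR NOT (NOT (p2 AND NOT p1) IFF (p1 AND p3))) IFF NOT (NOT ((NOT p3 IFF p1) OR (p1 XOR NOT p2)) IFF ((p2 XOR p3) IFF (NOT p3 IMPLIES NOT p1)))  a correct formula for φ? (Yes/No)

Yes

Evaluate NOT (((p1 IFF NOT p3) AND p3) XOR NOT (NOT (p2 AND NOT p1) IFF (p1 AND p3))) IFF NOT (NOT ((NOT p3 IFF p1) OR (p1 XOR NOT p2)) IFF ((p2 XOR p3) IFF (NOT p3 IMPLIES NOT p1))) on each row and compare to φ:
  p1=0, p2=0, p3=0: formula gives 1, φ = 1 ✓
  p1=0, p2=0, p3=1: formula gives 1, φ = 1 ✓
  p1=0, p2=1, p3=0: formula gives 0, φ = 0 ✓
  p1=0, p2=1, p3=1: formula gives 1, φ = 1 ✓
  p1=1, p2=0, p3=0: formula gives 0, φ = 0 ✓
  … (the remaining 3 rows also agree.)
No disagreement on any input; they are logically equivalent.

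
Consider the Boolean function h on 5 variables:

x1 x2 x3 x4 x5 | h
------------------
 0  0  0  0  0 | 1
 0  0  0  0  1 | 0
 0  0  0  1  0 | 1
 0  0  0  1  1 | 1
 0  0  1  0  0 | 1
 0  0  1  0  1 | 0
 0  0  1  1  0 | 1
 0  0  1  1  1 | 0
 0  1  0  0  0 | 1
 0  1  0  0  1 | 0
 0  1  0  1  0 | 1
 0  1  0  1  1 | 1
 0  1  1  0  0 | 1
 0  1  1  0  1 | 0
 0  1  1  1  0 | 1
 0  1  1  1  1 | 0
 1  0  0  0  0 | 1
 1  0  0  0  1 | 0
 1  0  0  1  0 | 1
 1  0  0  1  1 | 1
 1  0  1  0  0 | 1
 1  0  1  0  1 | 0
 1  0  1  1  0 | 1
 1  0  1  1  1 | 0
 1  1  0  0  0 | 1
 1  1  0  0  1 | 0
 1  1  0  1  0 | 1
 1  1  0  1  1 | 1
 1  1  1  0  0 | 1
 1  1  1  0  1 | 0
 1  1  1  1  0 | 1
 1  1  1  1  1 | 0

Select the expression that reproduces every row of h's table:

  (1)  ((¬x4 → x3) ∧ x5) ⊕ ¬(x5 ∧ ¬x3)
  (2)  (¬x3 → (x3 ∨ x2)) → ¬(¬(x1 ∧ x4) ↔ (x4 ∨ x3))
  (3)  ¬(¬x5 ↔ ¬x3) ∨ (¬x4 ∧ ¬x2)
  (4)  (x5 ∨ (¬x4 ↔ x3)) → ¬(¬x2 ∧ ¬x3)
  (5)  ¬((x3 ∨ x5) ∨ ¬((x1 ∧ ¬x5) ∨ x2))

1

(2) disagrees with h on (0,0,0,0,1) (formula → 1, table → 0); rule it out.
(3) disagrees with h on (0,0,0,0,1) (formula → 1, table → 0); rule it out.
(4) disagrees with h on (0,0,0,1,0) (formula → 0, table → 1); rule it out.
(5) disagrees with h on (0,0,0,0,0) (formula → 0, table → 1); rule it out.
(1) is the remaining candidate, and it agrees with h on all 32 inputs.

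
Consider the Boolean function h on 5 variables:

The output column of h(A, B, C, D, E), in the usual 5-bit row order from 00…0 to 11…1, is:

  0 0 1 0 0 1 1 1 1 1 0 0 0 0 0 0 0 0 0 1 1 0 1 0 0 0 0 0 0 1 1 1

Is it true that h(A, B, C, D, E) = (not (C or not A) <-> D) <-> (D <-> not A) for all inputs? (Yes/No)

No

Evaluate (not (C or not A) <-> D) <-> (D <-> not A) on each row and compare to h:
  A=0, B=0, C=0, D=0, E=0: formula gives 0, h = 0 ✓
  A=0, B=0, C=0, D=0, E=1: formula gives 0, h = 0 ✓
  A=0, B=0, C=0, D=1, E=0: formula gives 0, but h = 1 ✗
Since they disagree at (0,0,0,1,0), the expression is not a correct formula for h.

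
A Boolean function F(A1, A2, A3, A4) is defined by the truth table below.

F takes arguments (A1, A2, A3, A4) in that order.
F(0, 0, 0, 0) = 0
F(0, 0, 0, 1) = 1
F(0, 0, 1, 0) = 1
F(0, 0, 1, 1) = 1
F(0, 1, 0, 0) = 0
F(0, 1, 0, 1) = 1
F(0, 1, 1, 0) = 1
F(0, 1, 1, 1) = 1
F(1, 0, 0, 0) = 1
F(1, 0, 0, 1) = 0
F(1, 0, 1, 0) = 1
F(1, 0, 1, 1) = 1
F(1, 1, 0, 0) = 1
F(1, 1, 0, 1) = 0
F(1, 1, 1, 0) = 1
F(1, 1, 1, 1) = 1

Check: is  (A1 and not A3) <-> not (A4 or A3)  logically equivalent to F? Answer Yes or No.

Test each input against both F and the formula:
  A1=0, A2=0, A3=0, A4=0: formula gives 0, F = 0 ✓
  A1=0, A2=0, A3=0, A4=1: formula gives 1, F = 1 ✓
  A1=0, A2=0, A3=1, A4=0: formula gives 1, F = 1 ✓
  A1=0, A2=0, A3=1, A4=1: formula gives 1, F = 1 ✓
  …and likewise for the remaining 12 rows.
All 16 rows match — the expression computes F exactly.

Yes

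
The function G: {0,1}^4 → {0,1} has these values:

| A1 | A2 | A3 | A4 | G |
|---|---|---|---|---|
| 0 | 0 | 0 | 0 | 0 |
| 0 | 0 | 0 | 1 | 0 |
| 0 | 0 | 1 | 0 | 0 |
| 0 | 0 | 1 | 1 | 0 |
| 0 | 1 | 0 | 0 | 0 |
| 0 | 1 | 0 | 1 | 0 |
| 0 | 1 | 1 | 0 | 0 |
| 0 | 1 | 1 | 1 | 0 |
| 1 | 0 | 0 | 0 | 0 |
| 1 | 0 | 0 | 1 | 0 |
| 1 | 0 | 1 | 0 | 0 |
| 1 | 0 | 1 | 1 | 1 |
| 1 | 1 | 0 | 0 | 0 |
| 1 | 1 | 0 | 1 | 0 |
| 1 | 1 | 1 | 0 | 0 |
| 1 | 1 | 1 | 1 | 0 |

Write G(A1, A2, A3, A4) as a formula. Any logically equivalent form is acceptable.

G(A1, A2, A3, A4) = ((A1 AND NOT A2) AND A3) AND A4

Only row (1,0,1,1) gives 1. That row's minterm A1·¬A2·A3·A4 is G directly.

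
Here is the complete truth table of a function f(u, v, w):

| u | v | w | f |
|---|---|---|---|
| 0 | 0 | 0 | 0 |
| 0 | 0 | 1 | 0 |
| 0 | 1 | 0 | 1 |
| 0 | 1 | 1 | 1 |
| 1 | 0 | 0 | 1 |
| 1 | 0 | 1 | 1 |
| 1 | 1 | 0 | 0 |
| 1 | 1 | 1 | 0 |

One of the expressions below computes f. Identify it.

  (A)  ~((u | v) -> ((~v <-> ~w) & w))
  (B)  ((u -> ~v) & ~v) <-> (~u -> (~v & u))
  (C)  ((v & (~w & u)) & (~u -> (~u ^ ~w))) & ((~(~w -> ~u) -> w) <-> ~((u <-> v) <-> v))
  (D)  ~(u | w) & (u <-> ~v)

B

(A): at (0,1,1) it gives 0, but f = 1 — eliminated.
(C): at (0,1,0) it gives 0, but f = 1 — eliminated.
(D): at (0,1,1) it gives 0, but f = 1 — eliminated.
(B) is the remaining candidate, and it agrees with f on all 8 inputs.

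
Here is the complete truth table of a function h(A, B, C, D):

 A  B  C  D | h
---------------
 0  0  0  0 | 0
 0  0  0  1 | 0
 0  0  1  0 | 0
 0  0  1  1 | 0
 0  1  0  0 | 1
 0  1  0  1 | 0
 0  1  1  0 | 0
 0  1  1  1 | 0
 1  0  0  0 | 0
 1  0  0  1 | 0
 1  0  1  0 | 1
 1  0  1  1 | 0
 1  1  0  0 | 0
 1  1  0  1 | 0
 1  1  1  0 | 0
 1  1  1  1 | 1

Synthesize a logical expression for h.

h(A, B, C, D) = ((((not A and B) and not C) and not D) or (((A and not B) and C) and not D)) or (((A and B) and C) and D)

Collect the rows where h=1 — (0,1,0,0), (1,0,1,0), (1,1,1,1) — and write one minterm per row: ¬A·B·¬C·¬D, A·¬B·C·¬D, A·B·C·D. Their union (logical OR) reproduces the table exactly.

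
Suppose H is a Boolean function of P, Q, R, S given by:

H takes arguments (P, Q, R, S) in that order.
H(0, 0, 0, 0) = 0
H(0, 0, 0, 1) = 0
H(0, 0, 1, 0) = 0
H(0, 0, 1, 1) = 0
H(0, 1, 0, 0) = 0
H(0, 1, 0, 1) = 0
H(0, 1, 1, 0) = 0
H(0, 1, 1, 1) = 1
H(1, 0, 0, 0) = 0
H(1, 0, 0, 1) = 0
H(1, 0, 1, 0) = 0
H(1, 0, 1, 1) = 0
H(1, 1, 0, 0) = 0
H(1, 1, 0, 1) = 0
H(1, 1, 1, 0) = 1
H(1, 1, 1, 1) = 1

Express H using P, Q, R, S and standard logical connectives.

H(P, Q, R, S) = ((((NOT P AND Q) AND R) AND S) OR (((P AND Q) AND R) AND NOT S)) OR (((P AND Q) AND R) AND S)

Collect the rows where H=1 — (0,1,1,1), (1,1,1,0), (1,1,1,1) — and write one minterm per row: ¬P·Q·R·S, P·Q·R·¬S, P·Q·R·S. Their union (logical OR) reproduces the table exactly.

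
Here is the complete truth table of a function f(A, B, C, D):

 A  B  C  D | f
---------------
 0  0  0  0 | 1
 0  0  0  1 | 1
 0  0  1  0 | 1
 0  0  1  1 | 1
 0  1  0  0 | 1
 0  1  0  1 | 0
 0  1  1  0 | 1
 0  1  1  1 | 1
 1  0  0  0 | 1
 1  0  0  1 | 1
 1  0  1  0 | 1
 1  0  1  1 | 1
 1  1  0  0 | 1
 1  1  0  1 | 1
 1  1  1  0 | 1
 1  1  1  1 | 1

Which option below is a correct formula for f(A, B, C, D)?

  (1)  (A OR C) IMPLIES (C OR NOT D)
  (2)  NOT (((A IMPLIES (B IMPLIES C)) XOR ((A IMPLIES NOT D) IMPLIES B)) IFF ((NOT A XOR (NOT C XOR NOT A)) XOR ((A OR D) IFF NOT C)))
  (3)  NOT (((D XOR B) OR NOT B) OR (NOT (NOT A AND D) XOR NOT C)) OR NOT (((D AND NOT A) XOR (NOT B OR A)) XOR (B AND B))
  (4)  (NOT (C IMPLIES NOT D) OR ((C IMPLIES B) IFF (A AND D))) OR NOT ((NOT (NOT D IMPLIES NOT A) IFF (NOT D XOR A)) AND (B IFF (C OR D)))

4

(1): at (0,1,0,1) it gives 1, but f = 0 — eliminated.
(2): at (0,0,0,0) it gives 0, but f = 1 — eliminated.
(3): at (0,0,0,0) it gives 0, but f = 1 — eliminated.
(4) is the remaining candidate, and it agrees with f on all 16 inputs.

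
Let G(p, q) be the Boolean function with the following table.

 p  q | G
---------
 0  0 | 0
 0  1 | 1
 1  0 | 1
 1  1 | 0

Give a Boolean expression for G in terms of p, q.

G(p, q) = p ^ q

The output is 1 exactly when an odd number of inputs are 1 — the 2-way XOR (parity).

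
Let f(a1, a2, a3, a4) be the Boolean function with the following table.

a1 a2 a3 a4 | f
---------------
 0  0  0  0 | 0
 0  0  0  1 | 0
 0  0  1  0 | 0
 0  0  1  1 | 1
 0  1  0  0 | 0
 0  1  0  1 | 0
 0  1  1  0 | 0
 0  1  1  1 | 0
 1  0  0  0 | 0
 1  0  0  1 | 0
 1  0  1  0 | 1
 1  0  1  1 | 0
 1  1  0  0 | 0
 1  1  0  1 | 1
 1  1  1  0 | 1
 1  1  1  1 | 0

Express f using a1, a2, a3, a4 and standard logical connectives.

The 1-rows are (0,0,1,1), (1,0,1,0), (1,1,0,1), (1,1,1,0). Each contributes one minterm — ¬a1·¬a2·a3·a4; a1·¬a2·a3·¬a4; a1·a2·¬a3·a4; a1·a2·a3·¬a4 — and their disjunction is a sum-of-products form of f.

f(a1, a2, a3, a4) = (((((a1' · a2') · a3) · a4) + (((a1 · a2') · a3) · a4')) + (((a1 · a2) · a3') · a4)) + (((a1 · a2) · a3) · a4')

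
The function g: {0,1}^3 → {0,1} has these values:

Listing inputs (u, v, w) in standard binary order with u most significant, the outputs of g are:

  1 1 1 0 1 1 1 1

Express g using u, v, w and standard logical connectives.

g(u, v, w) = ¬((¬u ∧ v) ∧ w)

Only row (0,1,1) gives 0. So g is 1 everywhere except there — the complement of the minterm ¬u·v·w.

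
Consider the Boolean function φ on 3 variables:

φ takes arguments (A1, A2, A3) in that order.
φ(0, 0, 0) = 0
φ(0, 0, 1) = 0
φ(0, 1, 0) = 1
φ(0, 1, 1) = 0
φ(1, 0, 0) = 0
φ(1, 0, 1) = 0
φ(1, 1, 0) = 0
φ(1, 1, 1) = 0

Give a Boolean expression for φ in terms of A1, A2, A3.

Only row (0,1,0) gives 1. That row's minterm ¬A1·A2·¬A3 is φ directly.

φ(A1, A2, A3) = (not A1 and A2) and not A3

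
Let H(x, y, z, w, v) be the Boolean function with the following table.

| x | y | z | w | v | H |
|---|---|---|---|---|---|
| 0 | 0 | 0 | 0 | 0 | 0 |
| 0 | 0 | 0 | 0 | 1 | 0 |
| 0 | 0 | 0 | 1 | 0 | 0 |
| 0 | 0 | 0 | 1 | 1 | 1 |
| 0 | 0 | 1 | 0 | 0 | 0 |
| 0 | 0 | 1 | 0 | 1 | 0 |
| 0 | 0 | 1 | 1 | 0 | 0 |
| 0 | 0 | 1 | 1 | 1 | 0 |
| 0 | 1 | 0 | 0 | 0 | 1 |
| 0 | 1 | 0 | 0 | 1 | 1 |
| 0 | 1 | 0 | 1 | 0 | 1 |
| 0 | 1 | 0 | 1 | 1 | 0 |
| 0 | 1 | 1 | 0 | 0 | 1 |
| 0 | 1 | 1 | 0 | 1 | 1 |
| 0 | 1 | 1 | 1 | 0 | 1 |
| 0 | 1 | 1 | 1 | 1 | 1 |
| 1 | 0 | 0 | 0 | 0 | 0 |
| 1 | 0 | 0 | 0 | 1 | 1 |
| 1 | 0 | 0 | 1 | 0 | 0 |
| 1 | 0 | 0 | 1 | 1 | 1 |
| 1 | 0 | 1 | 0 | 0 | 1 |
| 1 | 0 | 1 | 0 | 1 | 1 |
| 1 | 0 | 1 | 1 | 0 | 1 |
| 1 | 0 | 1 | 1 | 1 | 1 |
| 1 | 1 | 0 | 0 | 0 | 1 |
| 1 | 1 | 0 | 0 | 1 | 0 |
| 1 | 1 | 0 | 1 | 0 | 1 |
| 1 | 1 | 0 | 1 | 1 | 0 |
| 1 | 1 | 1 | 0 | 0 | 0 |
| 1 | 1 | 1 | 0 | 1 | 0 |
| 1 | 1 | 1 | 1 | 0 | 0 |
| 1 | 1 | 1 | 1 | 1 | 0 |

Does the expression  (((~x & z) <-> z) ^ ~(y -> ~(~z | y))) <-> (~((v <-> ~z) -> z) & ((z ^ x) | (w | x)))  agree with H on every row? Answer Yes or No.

Yes

Check the formula against H row by row:
  x=0, y=0, z=0, w=0, v=0: formula gives 0, H = 0 ✓
  x=0, y=0, z=0, w=0, v=1: formula gives 0, H = 0 ✓
  x=0, y=0, z=0, w=1, v=0: formula gives 0, H = 0 ✓
  x=0, y=0, z=0, w=1, v=1: formula gives 1, H = 1 ✓
  …and likewise for the remaining 28 rows.
No disagreement on any input; they are logically equivalent.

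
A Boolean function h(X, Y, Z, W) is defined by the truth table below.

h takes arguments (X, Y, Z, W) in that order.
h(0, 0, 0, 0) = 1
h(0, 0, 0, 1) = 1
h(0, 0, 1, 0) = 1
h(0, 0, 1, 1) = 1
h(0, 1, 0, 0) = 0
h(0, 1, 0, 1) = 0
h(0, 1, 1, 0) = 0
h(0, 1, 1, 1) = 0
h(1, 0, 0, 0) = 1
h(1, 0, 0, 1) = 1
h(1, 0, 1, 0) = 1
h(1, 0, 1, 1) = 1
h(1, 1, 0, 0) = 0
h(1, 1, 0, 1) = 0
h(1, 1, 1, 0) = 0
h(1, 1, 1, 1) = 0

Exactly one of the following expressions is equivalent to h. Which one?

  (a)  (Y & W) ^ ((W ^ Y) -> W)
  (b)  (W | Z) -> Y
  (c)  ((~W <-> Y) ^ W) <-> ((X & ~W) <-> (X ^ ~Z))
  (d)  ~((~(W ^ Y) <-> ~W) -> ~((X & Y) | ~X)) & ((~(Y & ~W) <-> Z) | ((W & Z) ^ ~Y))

a

(b): at (0,0,0,1) it gives 0, but h = 1 — eliminated.
(c): at (0,0,1,0) it gives 0, but h = 1 — eliminated.
(d): at (1,0,0,0) it gives 0, but h = 1 — eliminated.
(a) is the remaining candidate, and it agrees with h on all 16 inputs.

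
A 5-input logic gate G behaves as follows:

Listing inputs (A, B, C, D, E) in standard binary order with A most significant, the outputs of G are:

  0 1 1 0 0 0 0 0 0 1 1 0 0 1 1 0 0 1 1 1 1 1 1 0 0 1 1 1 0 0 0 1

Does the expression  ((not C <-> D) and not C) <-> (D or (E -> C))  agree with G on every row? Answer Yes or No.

Evaluate ((not C <-> D) and not C) <-> (D or (E -> C)) on each row and compare to G:
  A=0, B=0, C=0, D=0, E=0: formula gives 0, G = 0 ✓
  A=0, B=0, C=0, D=0, E=1: formula gives 1, G = 1 ✓
  A=0, B=0, C=0, D=1, E=0: formula gives 1, G = 1 ✓
  A=0, B=0, C=0, D=1, E=1: formula gives 1, but G = 0 ✗
Row (0,0,0,1,1) is a counterexample, so the formula is not equivalent to G.

No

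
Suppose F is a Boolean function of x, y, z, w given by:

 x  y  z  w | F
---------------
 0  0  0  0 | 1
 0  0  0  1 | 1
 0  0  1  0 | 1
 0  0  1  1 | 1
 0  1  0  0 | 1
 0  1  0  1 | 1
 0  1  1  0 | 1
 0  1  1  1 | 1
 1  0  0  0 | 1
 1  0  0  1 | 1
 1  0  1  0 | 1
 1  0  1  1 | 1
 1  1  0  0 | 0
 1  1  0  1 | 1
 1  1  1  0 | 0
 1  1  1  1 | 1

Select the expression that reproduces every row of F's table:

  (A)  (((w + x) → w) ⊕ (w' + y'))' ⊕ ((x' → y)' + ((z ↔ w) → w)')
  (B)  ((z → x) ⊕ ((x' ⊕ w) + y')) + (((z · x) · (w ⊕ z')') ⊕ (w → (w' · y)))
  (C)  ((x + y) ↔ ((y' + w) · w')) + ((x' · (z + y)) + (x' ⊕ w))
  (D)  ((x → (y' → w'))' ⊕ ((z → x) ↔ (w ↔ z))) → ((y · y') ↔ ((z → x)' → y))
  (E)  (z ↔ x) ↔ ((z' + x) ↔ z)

C

(A): at (0,0,0,0) it gives 0, but F = 1 — eliminated.
(B): at (0,0,0,1) it gives 0, but F = 1 — eliminated.
(D): at (0,0,0,0) it gives 0, but F = 1 — eliminated.
(E): at (0,0,0,0) it gives 0, but F = 1 — eliminated.
(C) is the remaining candidate, and it agrees with F on all 16 inputs.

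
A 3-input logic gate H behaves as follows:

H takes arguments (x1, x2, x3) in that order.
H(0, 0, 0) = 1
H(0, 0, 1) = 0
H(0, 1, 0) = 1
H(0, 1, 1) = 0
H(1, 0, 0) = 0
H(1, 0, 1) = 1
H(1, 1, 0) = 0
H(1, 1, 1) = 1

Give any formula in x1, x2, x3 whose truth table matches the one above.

H(x1, x2, x3) = ((((¬x1 ∧ ¬x2) ∧ ¬x3) ∨ ((¬x1 ∧ x2) ∧ ¬x3)) ∨ ((x1 ∧ ¬x2) ∧ x3)) ∨ ((x1 ∧ x2) ∧ x3)

The 1-rows are (0,0,0), (0,1,0), (1,0,1), (1,1,1). Each contributes one minterm — ¬x1·¬x2·¬x3; ¬x1·x2·¬x3; x1·¬x2·x3; x1·x2·x3 — and their disjunction is a sum-of-products form of H.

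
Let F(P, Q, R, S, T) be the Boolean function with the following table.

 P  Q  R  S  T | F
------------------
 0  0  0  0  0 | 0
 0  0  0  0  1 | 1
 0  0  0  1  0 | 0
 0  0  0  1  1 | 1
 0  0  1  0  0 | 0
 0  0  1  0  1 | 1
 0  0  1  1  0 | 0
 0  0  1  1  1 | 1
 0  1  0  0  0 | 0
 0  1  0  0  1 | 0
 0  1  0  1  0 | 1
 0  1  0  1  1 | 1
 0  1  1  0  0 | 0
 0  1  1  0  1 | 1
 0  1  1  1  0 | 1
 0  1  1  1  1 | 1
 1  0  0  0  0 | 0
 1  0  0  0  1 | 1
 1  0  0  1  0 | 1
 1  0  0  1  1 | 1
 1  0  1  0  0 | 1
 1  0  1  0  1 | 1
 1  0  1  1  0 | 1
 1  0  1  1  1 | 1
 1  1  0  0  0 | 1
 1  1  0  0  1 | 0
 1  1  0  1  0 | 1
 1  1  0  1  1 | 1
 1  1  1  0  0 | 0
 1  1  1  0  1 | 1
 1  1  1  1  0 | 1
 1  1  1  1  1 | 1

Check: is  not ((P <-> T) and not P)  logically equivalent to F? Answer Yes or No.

Test each input against both F and the formula:
  P=0, Q=0, R=0, S=0, T=0: formula gives 0, F = 0 ✓
  P=0, Q=0, R=0, S=0, T=1: formula gives 1, F = 1 ✓
  P=0, Q=0, R=0, S=1, T=0: formula gives 0, F = 0 ✓
  P=0, Q=0, R=0, S=1, T=1: formula gives 1, F = 1 ✓
  …
  P=0, Q=1, R=0, S=0, T=1: formula gives 1, but F = 0 ✗
Row (0,1,0,0,1) is a counterexample, so the formula is not equivalent to F.

No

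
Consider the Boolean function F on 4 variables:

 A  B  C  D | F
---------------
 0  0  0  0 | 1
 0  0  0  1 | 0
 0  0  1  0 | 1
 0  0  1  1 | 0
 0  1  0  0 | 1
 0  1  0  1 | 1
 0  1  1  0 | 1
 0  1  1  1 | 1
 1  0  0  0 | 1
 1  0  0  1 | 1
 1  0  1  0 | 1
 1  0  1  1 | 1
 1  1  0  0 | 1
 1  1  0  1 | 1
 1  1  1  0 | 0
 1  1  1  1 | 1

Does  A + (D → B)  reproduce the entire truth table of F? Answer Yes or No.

No

Test each input against both F and the formula:
  A=0, B=0, C=0, D=0: formula gives 1, F = 1 ✓
  A=0, B=0, C=0, D=1: formula gives 0, F = 0 ✓
  A=0, B=0, C=1, D=0: formula gives 1, F = 1 ✓
  A=0, B=0, C=1, D=1: formula gives 0, F = 0 ✓
  …
  A=1, B=1, C=1, D=0: formula gives 1, but F = 0 ✗
Row (1,1,1,0) is a counterexample, so the formula is not equivalent to F.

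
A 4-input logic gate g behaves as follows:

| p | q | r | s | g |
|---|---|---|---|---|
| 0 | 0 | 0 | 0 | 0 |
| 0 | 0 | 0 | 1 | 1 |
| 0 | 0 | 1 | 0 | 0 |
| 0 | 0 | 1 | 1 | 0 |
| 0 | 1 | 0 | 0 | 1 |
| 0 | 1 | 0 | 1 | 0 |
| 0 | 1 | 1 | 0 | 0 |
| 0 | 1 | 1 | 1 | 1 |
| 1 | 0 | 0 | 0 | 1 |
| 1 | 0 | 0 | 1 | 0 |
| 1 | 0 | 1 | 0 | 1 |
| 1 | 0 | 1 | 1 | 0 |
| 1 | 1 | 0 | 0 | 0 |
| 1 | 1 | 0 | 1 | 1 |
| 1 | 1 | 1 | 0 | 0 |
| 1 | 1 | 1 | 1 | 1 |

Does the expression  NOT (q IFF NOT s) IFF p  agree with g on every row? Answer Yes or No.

No

Check the formula against g row by row:
  p=0, q=0, r=0, s=0: formula gives 0, g = 0 ✓
  p=0, q=0, r=0, s=1: formula gives 1, g = 1 ✓
  p=0, q=0, r=1, s=0: formula gives 0, g = 0 ✓
  p=0, q=0, r=1, s=1: formula gives 1, but g = 0 ✗
Row (0,0,1,1) is a counterexample, so the formula is not equivalent to g.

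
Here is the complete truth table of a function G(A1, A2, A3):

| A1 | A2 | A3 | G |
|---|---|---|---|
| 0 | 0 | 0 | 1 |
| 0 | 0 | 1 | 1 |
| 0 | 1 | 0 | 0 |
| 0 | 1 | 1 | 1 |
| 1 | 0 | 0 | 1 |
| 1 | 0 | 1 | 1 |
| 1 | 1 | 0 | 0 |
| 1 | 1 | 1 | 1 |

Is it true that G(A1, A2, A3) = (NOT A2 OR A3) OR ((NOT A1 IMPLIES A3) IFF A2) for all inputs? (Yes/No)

Evaluate (NOT A2 OR A3) OR ((NOT A1 IMPLIES A3) IFF A2) on each row and compare to G:
  A1=0, A2=0, A3=0: formula gives 1, G = 1 ✓
  A1=0, A2=0, A3=1: formula gives 1, G = 1 ✓
  A1=0, A2=1, A3=0: formula gives 0, G = 0 ✓
  A1=0, A2=1, A3=1: formula gives 1, G = 1 ✓
  A1=1, A2=0, A3=0: formula gives 1, G = 1 ✓
  …
  A1=1, A2=1, A3=0: formula gives 1, but G = 0 ✗
A single disagreement suffices: at (1,1,0) they differ, so the formula does not compute G.

No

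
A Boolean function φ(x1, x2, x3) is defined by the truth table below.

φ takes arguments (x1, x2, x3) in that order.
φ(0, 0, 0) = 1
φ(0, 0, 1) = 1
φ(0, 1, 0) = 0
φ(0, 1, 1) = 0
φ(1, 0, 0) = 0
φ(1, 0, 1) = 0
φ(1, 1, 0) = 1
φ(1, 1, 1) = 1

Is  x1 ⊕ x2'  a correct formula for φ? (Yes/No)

Yes

Check the formula against φ row by row:
  x1=0, x2=0, x3=0: formula gives 1, φ = 1 ✓
  x1=0, x2=0, x3=1: formula gives 1, φ = 1 ✓
  x1=0, x2=1, x3=0: formula gives 0, φ = 0 ✓
  x1=0, x2=1, x3=1: formula gives 0, φ = 0 ✓
  x1=1, x2=0, x3=0: formula gives 0, φ = 0 ✓
  … (the remaining 3 rows also agree.)
No disagreement on any input; they are logically equivalent.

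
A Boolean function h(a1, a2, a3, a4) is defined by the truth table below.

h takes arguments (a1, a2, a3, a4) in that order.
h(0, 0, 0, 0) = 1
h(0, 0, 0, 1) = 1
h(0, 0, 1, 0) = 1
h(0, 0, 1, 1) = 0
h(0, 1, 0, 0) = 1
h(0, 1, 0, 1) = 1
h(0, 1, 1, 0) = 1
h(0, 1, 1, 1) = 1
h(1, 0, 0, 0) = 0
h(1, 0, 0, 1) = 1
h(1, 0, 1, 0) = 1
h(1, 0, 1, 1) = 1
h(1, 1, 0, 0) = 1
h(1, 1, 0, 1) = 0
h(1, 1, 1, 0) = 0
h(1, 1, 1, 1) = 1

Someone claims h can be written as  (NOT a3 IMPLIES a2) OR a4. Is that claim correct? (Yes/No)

No

Evaluate (NOT a3 IMPLIES a2) OR a4 on each row and compare to h:
  a1=0, a2=0, a3=0, a4=0: formula gives 0, but h = 1 ✗
A single disagreement suffices: at (0,0,0,0) they differ, so the formula does not compute h.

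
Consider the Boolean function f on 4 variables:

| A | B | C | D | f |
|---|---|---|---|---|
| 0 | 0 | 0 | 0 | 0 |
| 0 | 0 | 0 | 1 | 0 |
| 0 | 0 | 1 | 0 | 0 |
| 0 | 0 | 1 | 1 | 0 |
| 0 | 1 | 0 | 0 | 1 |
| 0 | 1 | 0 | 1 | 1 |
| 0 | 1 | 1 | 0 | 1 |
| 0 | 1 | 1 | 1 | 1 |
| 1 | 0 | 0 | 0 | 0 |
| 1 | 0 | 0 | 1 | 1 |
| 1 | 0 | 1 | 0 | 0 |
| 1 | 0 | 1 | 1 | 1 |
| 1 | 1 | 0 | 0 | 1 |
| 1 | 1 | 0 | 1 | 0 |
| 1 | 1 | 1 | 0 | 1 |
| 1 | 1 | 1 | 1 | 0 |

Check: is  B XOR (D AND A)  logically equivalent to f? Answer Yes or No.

Yes

Test each input against both f and the formula:
  A=0, B=0, C=0, D=0: formula gives 0, f = 0 ✓
  A=0, B=0, C=0, D=1: formula gives 0, f = 0 ✓
  A=0, B=0, C=1, D=0: formula gives 0, f = 0 ✓
  A=0, B=0, C=1, D=1: formula gives 0, f = 0 ✓
  …and likewise for the remaining 12 rows.
Every row agrees, so the formula is equivalent.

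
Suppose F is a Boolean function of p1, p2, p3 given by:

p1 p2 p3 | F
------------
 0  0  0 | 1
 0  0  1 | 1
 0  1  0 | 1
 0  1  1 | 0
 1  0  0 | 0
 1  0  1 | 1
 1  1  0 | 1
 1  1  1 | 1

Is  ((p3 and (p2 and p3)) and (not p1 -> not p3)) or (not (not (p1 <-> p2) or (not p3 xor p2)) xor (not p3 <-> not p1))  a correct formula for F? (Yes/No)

Evaluate ((p3 and (p2 and p3)) and (not p1 -> not p3)) or (not (not (p1 <-> p2) or (not p3 xor p2)) xor (not p3 <-> not p1)) on each row and compare to F:
  p1=0, p2=0, p3=0: formula gives 1, F = 1 ✓
  p1=0, p2=0, p3=1: formula gives 1, F = 1 ✓
  p1=0, p2=1, p3=0: formula gives 1, F = 1 ✓
  p1=0, p2=1, p3=1: formula gives 0, F = 0 ✓
  p1=1, p2=0, p3=0: formula gives 0, F = 0 ✓
  … (the remaining 3 rows also agree.)
No disagreement on any input; they are logically equivalent.

Yes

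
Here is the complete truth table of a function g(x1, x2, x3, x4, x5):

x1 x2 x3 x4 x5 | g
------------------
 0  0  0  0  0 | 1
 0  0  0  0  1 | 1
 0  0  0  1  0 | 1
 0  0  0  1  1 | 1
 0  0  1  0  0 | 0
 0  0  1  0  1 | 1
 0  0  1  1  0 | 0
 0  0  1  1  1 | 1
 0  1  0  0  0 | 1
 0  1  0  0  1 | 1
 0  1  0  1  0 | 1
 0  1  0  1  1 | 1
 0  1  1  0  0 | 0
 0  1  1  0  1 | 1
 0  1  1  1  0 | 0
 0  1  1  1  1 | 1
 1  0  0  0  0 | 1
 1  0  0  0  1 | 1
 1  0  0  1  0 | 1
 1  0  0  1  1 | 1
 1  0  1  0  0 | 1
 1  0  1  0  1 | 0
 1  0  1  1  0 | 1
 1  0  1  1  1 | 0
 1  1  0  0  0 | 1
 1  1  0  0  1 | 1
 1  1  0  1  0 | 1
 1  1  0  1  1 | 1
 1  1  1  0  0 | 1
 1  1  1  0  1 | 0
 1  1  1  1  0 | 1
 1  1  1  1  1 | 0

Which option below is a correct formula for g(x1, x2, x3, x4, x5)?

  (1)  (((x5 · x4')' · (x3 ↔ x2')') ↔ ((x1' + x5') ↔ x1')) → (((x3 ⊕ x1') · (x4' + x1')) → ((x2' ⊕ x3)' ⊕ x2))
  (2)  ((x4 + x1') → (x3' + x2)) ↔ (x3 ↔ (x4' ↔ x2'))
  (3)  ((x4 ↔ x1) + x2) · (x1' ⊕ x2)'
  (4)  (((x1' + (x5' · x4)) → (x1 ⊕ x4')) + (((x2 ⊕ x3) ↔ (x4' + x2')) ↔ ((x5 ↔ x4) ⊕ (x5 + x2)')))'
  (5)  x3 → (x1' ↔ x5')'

(1): at (0,0,0,0,0) it gives 0, but g = 1 — eliminated.
(2): at (0,0,0,0,0) it gives 0, but g = 1 — eliminated.
(3): at (0,0,0,0,0) it gives 0, but g = 1 — eliminated.
(4): at (0,0,0,0,0) it gives 0, but g = 1 — eliminated.
Only (5) survives; checking it on all 32 rows confirms it matches g.

5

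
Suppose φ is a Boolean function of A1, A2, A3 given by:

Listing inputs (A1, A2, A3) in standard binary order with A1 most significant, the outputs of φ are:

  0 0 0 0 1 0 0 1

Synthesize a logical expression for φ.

φ(A1, A2, A3) = ((A1 & ~A2) & ~A3) | ((A1 & A2) & A3)

Collect the rows where φ=1 — (1,0,0), (1,1,1) — and write one minterm per row: A1·¬A2·¬A3, A1·A2·A3. Their union (logical OR) reproduces the table exactly.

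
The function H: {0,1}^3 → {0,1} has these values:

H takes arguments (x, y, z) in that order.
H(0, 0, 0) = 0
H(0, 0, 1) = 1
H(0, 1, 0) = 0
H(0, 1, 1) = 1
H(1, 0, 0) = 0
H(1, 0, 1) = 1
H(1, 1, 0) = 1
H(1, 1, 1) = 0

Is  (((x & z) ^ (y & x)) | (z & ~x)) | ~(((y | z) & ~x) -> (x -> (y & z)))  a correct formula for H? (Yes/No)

Test each input against both H and the formula:
  x=0, y=0, z=0: formula gives 0, H = 0 ✓
  x=0, y=0, z=1: formula gives 1, H = 1 ✓
  x=0, y=1, z=0: formula gives 0, H = 0 ✓
  x=0, y=1, z=1: formula gives 1, H = 1 ✓
  x=1, y=0, z=0: formula gives 0, H = 0 ✓
  …and likewise for the remaining 3 rows.
Every row agrees, so the formula is equivalent.

Yes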